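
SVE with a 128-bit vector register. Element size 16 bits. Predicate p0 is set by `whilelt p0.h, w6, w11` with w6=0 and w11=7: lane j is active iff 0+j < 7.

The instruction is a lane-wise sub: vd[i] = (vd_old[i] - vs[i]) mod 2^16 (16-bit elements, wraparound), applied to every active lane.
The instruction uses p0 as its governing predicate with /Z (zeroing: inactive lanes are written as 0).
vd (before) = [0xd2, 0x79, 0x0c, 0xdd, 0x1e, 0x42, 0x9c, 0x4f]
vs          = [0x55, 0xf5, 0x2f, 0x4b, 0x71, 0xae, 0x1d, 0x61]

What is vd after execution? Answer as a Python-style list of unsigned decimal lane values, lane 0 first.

vd = [125, 65412, 65501, 146, 65453, 65428, 127, 0]

register lanes = 128/16 = 8
whilelt: lane j active iff 0+j < 7 → j < 7 → 7 active
vd[0] sub(0xd2,0x55) -> 0x7d
vd[1] sub(0x79,0xf5) -> 0xff84
vd[2] sub(0x0c,0x2f) -> 0xffdd
vd[3] sub(0xdd,0x4b) -> 0x92
vd[4] sub(0x1e,0x71) -> 0xffad
vd[5] sub(0x42,0xae) -> 0xff94
vd[6] sub(0x9c,0x1d) -> 0x7f
vd[7] tail/zero -> 0x00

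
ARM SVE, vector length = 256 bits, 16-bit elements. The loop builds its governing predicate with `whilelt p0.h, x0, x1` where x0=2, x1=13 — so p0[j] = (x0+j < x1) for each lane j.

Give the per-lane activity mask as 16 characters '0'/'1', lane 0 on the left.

lane count: 256 div 16 = 16
active while 2+j < 13, i.e. j ∈ [0,11) capped at 16 ⇒ 11
bits (lane 0 leftmost): 1111111111100000

predicate = 1111111111100000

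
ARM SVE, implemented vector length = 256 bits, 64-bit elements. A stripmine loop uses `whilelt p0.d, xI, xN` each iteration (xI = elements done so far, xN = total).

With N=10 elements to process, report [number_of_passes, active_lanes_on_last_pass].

256-bit reg / 64-bit elem → 4 lanes
10 elements at 4/iter → 3 passes, remainder 2 on the last

[iterations, last_vl] = [3, 2]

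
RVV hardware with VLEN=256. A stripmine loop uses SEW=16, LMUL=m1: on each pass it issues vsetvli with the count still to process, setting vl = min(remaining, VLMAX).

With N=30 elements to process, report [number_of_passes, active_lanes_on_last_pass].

[iterations, last_vl] = [2, 14]

lanes per group: 256·1/16 = 16
N=30: ⌈30/16⌉ = 2 iters; last vl = 30 − 1×16 = 14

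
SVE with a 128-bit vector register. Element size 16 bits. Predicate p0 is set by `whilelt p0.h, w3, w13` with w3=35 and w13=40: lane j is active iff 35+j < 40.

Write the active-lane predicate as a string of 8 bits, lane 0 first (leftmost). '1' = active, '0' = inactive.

lane count: 128 div 16 = 8
active while 35+j < 40, i.e. j ∈ [0,5) capped at 8 ⇒ 5
bits (lane 0 leftmost): 11111000

predicate = 11111000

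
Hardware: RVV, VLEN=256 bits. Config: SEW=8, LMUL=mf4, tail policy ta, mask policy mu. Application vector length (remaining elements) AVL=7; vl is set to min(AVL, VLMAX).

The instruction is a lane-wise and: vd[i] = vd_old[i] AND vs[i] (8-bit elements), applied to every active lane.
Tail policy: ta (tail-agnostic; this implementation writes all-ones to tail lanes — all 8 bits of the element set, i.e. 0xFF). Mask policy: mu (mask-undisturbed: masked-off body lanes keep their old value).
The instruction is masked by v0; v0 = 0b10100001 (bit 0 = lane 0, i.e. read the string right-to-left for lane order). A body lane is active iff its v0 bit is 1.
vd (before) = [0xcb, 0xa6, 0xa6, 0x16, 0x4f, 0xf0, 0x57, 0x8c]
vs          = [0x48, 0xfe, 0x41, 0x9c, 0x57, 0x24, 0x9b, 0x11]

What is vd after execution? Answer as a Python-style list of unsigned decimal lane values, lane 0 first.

vd = [72, 166, 166, 22, 79, 32, 87, 255]

lanes per group: 256·1/4/8 = 8
AVL=7 ≤ VLMAX=8, so vl = 7
[0] and(0xcb,0x48) = 0x48
[1] mask-off/keep = 0xa6
[2] mask-off/keep = 0xa6
[3] mask-off/keep = 0x16
[4] mask-off/keep = 0x4f
[5] and(0xf0,0x24) = 0x20
[6] mask-off/keep = 0x57
[7] tail/ones = 0xff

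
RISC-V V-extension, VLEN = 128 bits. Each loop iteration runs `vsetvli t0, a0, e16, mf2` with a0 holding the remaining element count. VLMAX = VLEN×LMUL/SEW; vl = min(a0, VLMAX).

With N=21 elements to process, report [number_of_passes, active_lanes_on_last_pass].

VLMAX = VLEN×LMUL/SEW = 128×1/2/16 = 4
N=21: ⌈21/4⌉ = 6 iters; last vl = 21 − 5×4 = 1

[iterations, last_vl] = [6, 1]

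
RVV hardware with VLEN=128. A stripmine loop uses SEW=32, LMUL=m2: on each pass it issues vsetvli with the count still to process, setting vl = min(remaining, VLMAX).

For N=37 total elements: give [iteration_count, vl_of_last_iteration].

[iterations, last_vl] = [5, 5]

lanes per group: 128·2/32 = 8
37 elements at 8/iter → 5 passes, remainder 5 on the last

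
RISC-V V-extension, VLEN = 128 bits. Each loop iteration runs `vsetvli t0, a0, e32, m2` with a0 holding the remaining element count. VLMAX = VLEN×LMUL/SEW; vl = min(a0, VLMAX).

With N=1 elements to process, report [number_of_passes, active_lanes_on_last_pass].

lanes per group: 128·2/32 = 8
1 elements at 8/iter → 1 passes, remainder 1 on the last

[iterations, last_vl] = [1, 1]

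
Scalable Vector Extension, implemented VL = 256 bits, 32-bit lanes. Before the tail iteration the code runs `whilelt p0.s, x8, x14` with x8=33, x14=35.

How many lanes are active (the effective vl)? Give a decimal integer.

lane count: 256 div 32 = 8
active while 33+j < 35, i.e. j ∈ [0,2) capped at 8 ⇒ 2

vl = 2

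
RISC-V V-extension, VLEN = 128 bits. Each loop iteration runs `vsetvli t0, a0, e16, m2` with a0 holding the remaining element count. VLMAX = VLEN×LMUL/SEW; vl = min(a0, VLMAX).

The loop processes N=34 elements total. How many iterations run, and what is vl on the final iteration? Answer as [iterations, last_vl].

VLMAX = (128 × 2) / 16 = 16 lanes
iterations = ceil(34/16) = 3; final-pass vl = 2

[iterations, last_vl] = [3, 2]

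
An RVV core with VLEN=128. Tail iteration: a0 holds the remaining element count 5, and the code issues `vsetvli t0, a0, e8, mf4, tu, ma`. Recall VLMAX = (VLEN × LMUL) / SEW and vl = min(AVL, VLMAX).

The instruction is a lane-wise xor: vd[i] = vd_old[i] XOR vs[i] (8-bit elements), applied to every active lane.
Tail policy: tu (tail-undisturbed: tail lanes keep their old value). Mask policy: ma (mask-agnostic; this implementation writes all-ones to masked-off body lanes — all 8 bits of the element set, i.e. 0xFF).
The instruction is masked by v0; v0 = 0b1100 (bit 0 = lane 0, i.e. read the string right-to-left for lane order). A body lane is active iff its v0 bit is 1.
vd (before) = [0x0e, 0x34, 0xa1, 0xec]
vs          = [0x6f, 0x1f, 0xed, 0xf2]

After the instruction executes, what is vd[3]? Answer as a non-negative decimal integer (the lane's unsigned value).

lanes per group: 128·1/4/8 = 4
vl = min(AVL, VLMAX) = min(5, 4) = 4
vd[0] mask-off/ones -> 0xff
vd[1] mask-off/ones -> 0xff
vd[2] xor(0xa1,0xed) -> 0x4c
vd[3] xor(0xec,0xf2) -> 0x1e

vd[3] = 30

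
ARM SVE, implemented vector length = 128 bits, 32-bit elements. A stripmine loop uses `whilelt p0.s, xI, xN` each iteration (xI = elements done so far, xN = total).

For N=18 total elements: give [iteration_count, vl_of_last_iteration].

lane count: 128 div 32 = 4
18 elements at 4/iter → 5 passes, remainder 2 on the last

[iterations, last_vl] = [5, 2]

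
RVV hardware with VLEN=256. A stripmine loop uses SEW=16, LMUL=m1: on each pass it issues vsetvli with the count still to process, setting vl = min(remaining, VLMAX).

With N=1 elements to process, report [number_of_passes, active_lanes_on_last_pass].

lanes per group: 256·1/16 = 16
1 elements at 16/iter → 1 passes, remainder 1 on the last

[iterations, last_vl] = [1, 1]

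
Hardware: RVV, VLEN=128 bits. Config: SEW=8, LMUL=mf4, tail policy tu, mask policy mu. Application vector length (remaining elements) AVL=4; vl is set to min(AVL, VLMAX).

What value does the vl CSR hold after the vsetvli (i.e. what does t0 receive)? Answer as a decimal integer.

VLMAX = (128 × 1/4) / 8 = 4 lanes
AVL=4 ≤ VLMAX=4, so vl = 4

vl = 4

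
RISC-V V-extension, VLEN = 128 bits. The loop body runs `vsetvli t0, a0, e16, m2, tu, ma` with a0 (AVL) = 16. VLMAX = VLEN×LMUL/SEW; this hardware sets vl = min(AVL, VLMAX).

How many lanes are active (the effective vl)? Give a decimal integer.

VLMAX = VLEN×LMUL/SEW = 128×2/16 = 16
AVL=16 ≤ VLMAX=16, so vl = 16

vl = 16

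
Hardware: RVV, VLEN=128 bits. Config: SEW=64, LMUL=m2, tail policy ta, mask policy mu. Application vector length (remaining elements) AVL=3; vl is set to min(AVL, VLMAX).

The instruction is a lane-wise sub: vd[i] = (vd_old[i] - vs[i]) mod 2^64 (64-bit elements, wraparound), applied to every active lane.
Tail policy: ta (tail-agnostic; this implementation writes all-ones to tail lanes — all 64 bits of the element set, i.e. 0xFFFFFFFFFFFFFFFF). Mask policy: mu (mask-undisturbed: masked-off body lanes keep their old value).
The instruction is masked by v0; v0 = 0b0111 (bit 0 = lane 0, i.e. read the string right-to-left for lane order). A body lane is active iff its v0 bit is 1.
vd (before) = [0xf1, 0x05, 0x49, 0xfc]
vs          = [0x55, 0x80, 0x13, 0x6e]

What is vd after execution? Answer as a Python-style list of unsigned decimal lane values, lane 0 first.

vd = [156, 18446744073709551493, 54, 18446744073709551615]

lanes per group: 128·2/64 = 4
vl ← min(3, 4) = 3
lane  0: sub(0xf1,0x55) ⇒ 0x9c
lane  1: sub(0x05,0x80) ⇒ 0xffffffffffffff85
lane  2: sub(0x49,0x13) ⇒ 0x36
lane  3: tail/ones ⇒ 0xffffffffffffffff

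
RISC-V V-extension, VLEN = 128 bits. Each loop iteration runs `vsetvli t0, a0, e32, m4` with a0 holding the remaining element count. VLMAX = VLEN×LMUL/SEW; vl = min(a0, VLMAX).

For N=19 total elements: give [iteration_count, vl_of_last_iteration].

[iterations, last_vl] = [2, 3]

VLMAX = VLEN×LMUL/SEW = 128×4/32 = 16
iterations = ceil(19/16) = 2; final-pass vl = 3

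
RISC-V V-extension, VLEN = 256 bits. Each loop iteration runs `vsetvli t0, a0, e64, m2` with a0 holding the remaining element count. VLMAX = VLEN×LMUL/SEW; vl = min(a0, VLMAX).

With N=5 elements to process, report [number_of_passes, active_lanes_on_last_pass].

[iterations, last_vl] = [1, 5]

lanes per group: 256·2/64 = 8
5 elements at 8/iter → 1 passes, remainder 5 on the last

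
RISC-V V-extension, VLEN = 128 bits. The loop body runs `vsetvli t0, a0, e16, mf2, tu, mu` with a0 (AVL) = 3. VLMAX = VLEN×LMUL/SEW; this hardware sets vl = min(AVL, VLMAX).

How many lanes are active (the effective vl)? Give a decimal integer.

vl = 3

VLMAX = VLEN×LMUL/SEW = 128×1/2/16 = 4
vl ← min(3, 4) = 3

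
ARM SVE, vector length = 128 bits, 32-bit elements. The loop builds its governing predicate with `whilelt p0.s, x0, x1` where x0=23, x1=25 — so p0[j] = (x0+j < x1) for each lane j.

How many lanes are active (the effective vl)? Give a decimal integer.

register lanes = 128/32 = 4
whilelt: lane j active iff 23+j < 25 → j < 2 → 2 active

vl = 2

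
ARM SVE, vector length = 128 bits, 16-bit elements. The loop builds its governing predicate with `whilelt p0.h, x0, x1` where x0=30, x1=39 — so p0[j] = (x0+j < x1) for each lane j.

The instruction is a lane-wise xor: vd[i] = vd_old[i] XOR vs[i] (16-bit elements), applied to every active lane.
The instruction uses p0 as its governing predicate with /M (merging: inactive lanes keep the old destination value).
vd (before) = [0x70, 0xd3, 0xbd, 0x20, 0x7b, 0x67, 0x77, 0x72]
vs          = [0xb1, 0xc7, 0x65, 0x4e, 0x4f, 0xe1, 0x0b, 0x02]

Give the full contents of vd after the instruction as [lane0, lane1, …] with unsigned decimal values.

register lanes = 128/16 = 8
whilelt: lane j active iff 30+j < 39 → j < 9 → 8 active
[0] xor(0x70,0xb1) = 0xc1
[1] xor(0xd3,0xc7) = 0x14
[2] xor(0xbd,0x65) = 0xd8
[3] xor(0x20,0x4e) = 0x6e
[4] xor(0x7b,0x4f) = 0x34
[5] xor(0x67,0xe1) = 0x86
[6] xor(0x77,0x0b) = 0x7c
[7] xor(0x72,0x02) = 0x70

vd = [193, 20, 216, 110, 52, 134, 124, 112]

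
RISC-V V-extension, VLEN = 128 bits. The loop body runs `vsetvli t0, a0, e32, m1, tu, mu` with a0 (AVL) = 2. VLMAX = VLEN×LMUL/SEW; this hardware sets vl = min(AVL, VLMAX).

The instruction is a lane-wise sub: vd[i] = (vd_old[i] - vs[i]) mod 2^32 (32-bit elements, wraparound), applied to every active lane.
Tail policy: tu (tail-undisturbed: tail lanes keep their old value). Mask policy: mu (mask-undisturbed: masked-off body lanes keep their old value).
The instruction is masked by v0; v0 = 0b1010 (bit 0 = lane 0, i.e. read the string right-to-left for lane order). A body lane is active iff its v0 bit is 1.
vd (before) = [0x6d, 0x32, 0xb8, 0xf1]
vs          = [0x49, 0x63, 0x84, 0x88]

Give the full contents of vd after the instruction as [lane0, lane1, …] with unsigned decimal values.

vd = [109, 4294967247, 184, 241]

lanes per group: 128·1/32 = 4
vl ← min(2, 4) = 2
  i=0: mask-off/keep → 109
  i=1: sub(0x32,0x63) → 4294967247
  i=2: tail/keep → 184
  i=3: tail/keep → 241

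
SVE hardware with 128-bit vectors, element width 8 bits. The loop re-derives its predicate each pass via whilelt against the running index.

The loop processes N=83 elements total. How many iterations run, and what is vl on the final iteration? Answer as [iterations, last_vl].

[iterations, last_vl] = [6, 3]

register lanes = 128/8 = 16
N=83: ⌈83/16⌉ = 6 iters; last vl = 83 − 5×16 = 3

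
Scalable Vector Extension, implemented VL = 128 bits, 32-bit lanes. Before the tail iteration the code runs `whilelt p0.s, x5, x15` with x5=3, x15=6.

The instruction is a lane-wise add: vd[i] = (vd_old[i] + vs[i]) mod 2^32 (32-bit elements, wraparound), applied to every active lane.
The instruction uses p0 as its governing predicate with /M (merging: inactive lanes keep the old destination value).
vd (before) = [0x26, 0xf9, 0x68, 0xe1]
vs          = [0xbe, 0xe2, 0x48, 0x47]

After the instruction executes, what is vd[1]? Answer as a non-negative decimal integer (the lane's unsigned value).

lane count: 128 div 32 = 4
p0[j] = (3+j < 6); true for j=0..2 → 3 lanes set
vd[0] add(0x26,0xbe) -> 0xe4
vd[1] add(0xf9,0xe2) -> 0x1db
vd[2] add(0x68,0x48) -> 0xb0
vd[3] tail/keep -> 0xe1

vd[1] = 475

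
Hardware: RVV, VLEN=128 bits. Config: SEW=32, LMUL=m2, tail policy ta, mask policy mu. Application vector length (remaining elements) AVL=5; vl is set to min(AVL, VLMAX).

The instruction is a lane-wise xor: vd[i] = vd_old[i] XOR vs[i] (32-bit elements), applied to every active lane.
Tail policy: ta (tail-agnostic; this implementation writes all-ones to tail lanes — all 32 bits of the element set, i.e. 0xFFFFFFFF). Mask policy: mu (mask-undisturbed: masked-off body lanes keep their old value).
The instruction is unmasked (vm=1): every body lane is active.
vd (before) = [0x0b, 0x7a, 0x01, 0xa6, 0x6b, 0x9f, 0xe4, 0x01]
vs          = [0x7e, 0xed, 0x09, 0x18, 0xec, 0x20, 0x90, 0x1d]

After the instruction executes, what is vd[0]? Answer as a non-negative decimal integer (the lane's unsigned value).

VLMAX = (128 × 2) / 32 = 8 lanes
vl = min(AVL, VLMAX) = min(5, 8) = 5
lane  0: xor(0x0b,0x7e) ⇒ 0x75
lane  1: xor(0x7a,0xed) ⇒ 0x97
lane  2: xor(0x01,0x09) ⇒ 0x08
lane  3: xor(0xa6,0x18) ⇒ 0xbe
lane  4: xor(0x6b,0xec) ⇒ 0x87
lane  5: tail/ones ⇒ 0xffffffff
lane  6: tail/ones ⇒ 0xffffffff
lane  7: tail/ones ⇒ 0xffffffff

vd[0] = 117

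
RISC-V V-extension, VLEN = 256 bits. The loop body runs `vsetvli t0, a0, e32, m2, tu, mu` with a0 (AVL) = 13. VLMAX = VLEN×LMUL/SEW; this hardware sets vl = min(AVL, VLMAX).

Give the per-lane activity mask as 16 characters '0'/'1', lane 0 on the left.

predicate = 1111111111111000

VLMAX = (256 × 2) / 32 = 16 lanes
AVL=13 ≤ VLMAX=16, so vl = 13
bits (lane 0 leftmost): 1111111111111000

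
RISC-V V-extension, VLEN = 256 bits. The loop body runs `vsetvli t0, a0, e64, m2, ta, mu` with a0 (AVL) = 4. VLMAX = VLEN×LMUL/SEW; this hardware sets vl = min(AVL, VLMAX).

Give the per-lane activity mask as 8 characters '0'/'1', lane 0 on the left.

predicate = 11110000

lanes per group: 256·2/64 = 8
AVL=4 ≤ VLMAX=8, so vl = 4
bits (lane 0 leftmost): 11110000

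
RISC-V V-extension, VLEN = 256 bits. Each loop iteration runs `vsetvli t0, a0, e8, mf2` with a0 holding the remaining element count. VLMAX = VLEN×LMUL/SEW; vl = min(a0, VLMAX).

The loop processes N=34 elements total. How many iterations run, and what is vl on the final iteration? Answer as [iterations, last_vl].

[iterations, last_vl] = [3, 2]

lanes per group: 256·1/2/8 = 16
iterations = ceil(34/16) = 3; final-pass vl = 2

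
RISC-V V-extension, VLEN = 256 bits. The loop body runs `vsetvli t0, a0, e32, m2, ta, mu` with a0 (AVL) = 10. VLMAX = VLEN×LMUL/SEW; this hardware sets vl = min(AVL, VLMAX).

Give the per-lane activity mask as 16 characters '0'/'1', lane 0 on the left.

VLMAX = (256 × 2) / 32 = 16 lanes
vl ← min(10, 16) = 10
bits (lane 0 leftmost): 1111111111000000

predicate = 1111111111000000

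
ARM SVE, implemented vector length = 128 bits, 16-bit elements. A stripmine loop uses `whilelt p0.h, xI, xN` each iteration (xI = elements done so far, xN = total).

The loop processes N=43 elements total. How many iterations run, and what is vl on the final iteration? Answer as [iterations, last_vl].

128-bit reg / 16-bit elem → 8 lanes
iterations = ceil(43/8) = 6; final-pass vl = 3

[iterations, last_vl] = [6, 3]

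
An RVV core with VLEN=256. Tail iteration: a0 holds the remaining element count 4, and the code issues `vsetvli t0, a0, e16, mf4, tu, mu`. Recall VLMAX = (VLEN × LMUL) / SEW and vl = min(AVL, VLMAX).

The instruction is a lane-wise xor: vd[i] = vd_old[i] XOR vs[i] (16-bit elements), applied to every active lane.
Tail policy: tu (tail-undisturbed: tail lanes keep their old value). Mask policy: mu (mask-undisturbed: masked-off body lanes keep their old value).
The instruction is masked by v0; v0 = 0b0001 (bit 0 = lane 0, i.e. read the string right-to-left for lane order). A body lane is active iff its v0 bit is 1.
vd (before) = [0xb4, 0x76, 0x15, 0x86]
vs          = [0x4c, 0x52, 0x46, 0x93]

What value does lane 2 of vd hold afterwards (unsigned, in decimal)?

vd[2] = 21

lanes per group: 256·1/4/16 = 4
AVL=4 ≤ VLMAX=4, so vl = 4
lane  0: xor(0xb4,0x4c) ⇒ 0xf8
lane  1: mask-off/keep ⇒ 0x76
lane  2: mask-off/keep ⇒ 0x15
lane  3: mask-off/keep ⇒ 0x86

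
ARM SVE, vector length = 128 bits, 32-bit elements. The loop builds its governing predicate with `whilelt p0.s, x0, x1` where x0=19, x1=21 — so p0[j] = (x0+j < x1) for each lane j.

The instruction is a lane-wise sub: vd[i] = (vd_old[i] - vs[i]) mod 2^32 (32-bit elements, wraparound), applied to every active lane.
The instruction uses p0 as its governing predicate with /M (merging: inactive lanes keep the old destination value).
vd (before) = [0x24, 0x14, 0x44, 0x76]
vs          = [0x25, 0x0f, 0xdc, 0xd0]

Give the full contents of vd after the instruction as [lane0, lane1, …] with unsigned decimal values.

vd = [4294967295, 5, 68, 118]

register lanes = 128/32 = 4
whilelt: lane j active iff 19+j < 21 → j < 2 → 2 active
  i=0: sub(0x24,0x25) → 4294967295
  i=1: sub(0x14,0x0f) → 5
  i=2: tail/keep → 68
  i=3: tail/keep → 118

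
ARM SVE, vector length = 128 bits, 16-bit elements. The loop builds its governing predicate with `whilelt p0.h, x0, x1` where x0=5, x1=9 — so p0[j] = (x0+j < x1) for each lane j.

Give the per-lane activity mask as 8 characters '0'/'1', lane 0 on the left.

lane count: 128 div 16 = 8
active while 5+j < 9, i.e. j ∈ [0,4) capped at 8 ⇒ 4
bits (lane 0 leftmost): 11110000

predicate = 11110000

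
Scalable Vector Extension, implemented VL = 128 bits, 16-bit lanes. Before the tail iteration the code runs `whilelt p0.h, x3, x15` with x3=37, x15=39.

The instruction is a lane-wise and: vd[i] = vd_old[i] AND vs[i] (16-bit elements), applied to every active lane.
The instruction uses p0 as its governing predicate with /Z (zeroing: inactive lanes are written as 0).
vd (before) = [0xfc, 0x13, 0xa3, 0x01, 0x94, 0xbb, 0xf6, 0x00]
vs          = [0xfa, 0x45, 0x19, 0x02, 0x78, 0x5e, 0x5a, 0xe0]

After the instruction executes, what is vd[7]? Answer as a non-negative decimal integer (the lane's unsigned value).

register lanes = 128/16 = 8
active while 37+j < 39, i.e. j ∈ [0,2) capped at 8 ⇒ 2
[0] and(0xfc,0xfa) = 0xf8
[1] and(0x13,0x45) = 0x01
[2] tail/zero = 0x00
[3] tail/zero = 0x00
[4] tail/zero = 0x00
[5] tail/zero = 0x00
[6] tail/zero = 0x00
[7] tail/zero = 0x00

vd[7] = 0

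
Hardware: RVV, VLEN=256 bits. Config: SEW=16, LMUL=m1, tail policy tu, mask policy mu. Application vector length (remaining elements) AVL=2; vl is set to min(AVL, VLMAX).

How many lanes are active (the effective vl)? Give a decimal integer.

vl = 2

VLMAX = VLEN×LMUL/SEW = 256×1/16 = 16
vl ← min(2, 16) = 2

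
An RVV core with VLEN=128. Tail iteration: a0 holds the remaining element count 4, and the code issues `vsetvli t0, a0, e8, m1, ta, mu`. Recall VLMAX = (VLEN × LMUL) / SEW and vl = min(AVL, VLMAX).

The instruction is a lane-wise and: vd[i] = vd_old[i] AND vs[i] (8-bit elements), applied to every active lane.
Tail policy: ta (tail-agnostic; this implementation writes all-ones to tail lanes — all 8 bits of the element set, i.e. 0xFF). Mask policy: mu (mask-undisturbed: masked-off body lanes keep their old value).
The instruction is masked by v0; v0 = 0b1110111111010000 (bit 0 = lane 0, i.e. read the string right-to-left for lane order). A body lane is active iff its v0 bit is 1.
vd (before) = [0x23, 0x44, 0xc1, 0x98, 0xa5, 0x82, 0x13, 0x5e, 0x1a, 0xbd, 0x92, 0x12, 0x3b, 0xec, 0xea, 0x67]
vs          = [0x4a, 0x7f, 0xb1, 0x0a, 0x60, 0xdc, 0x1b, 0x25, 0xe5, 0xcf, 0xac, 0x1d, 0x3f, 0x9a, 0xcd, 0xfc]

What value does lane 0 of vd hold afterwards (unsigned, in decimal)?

VLMAX = VLEN×LMUL/SEW = 128×1/8 = 16
vl = min(AVL, VLMAX) = min(4, 16) = 4
[0] mask-off/keep = 0x23
[1] mask-off/keep = 0x44
[2] mask-off/keep = 0xc1
[3] mask-off/keep = 0x98
[4] tail/ones = 0xff
[5] tail/ones = 0xff
[6] tail/ones = 0xff
[7] tail/ones = 0xff
[8] tail/ones = 0xff
[9] tail/ones = 0xff
[10] tail/ones = 0xff
[11] tail/ones = 0xff
[12] tail/ones = 0xff
[13] tail/ones = 0xff
[14] tail/ones = 0xff
[15] tail/ones = 0xff

vd[0] = 35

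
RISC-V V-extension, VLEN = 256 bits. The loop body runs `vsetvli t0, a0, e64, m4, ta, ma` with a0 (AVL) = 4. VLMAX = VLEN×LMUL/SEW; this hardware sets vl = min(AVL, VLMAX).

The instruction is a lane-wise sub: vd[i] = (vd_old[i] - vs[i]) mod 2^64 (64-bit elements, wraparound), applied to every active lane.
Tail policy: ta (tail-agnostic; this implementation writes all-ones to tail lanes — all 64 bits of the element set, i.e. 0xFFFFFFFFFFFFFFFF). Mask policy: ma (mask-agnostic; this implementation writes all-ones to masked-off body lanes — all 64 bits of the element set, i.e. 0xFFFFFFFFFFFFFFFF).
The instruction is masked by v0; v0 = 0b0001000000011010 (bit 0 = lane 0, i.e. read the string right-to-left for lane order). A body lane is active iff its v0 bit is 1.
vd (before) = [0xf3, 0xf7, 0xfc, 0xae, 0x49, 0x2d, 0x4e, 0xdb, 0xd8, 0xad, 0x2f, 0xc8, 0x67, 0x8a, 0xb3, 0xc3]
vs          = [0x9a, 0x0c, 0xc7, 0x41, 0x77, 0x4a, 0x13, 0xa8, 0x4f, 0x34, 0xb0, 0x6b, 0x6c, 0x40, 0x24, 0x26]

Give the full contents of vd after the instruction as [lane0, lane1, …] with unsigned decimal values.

vd = [18446744073709551615, 235, 18446744073709551615, 109, 18446744073709551615, 18446744073709551615, 18446744073709551615, 18446744073709551615, 18446744073709551615, 18446744073709551615, 18446744073709551615, 18446744073709551615, 18446744073709551615, 18446744073709551615, 18446744073709551615, 18446744073709551615]

lanes per group: 256·4/64 = 16
vl ← min(4, 16) = 4
  i=0: mask-off/ones → 18446744073709551615
  i=1: sub(0xf7,0x0c) → 235
  i=2: mask-off/ones → 18446744073709551615
  i=3: sub(0xae,0x41) → 109
  i=4: tail/ones → 18446744073709551615
  i=5: tail/ones → 18446744073709551615
  i=6: tail/ones → 18446744073709551615
  i=7: tail/ones → 18446744073709551615
  i=8: tail/ones → 18446744073709551615
  i=9: tail/ones → 18446744073709551615
  i=10: tail/ones → 18446744073709551615
  i=11: tail/ones → 18446744073709551615
  i=12: tail/ones → 18446744073709551615
  i=13: tail/ones → 18446744073709551615
  i=14: tail/ones → 18446744073709551615
  i=15: tail/ones → 18446744073709551615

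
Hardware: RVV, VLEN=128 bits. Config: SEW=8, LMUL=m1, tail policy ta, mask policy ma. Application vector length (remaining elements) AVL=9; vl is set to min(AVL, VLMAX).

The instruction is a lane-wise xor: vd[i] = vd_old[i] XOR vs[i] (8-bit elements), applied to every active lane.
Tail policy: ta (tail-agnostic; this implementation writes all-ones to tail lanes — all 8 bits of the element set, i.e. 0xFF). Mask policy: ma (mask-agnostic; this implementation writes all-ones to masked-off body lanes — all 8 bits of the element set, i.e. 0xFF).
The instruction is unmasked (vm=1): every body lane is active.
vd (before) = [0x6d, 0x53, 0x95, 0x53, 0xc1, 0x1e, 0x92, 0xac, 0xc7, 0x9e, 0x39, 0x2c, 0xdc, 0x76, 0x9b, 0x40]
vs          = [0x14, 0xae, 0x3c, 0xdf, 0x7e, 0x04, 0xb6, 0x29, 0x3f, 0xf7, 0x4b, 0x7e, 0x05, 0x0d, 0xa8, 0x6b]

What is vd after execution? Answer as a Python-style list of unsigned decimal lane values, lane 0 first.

VLMAX = VLEN×LMUL/SEW = 128×1/8 = 16
vl = min(AVL, VLMAX) = min(9, 16) = 9
  i=0: xor(0x6d,0x14) → 121
  i=1: xor(0x53,0xae) → 253
  i=2: xor(0x95,0x3c) → 169
  i=3: xor(0x53,0xdf) → 140
  i=4: xor(0xc1,0x7e) → 191
  i=5: xor(0x1e,0x04) → 26
  i=6: xor(0x92,0xb6) → 36
  i=7: xor(0xac,0x29) → 133
  i=8: xor(0xc7,0x3f) → 248
  i=9: tail/ones → 255
  i=10: tail/ones → 255
  i=11: tail/ones → 255
  i=12: tail/ones → 255
  i=13: tail/ones → 255
  i=14: tail/ones → 255
  i=15: tail/ones → 255

vd = [121, 253, 169, 140, 191, 26, 36, 133, 248, 255, 255, 255, 255, 255, 255, 255]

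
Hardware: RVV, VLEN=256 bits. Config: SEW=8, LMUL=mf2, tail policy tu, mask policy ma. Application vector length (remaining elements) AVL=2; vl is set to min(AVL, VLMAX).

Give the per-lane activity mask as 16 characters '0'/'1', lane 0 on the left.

predicate = 1100000000000000

VLMAX = VLEN×LMUL/SEW = 256×1/2/8 = 16
AVL=2 ≤ VLMAX=16, so vl = 2
bits (lane 0 leftmost): 1100000000000000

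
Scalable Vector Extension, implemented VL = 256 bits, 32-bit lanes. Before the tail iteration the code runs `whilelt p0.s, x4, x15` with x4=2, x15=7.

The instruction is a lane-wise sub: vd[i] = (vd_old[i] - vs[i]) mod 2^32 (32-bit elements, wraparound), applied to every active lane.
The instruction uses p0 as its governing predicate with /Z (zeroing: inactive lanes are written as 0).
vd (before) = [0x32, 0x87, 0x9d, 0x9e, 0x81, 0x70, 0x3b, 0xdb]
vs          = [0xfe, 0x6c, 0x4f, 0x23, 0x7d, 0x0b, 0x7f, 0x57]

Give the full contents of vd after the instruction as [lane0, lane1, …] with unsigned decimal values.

256-bit reg / 32-bit elem → 8 lanes
active while 2+j < 7, i.e. j ∈ [0,5) capped at 8 ⇒ 5
[0] sub(0x32,0xfe) = 0xffffff34
[1] sub(0x87,0x6c) = 0x1b
[2] sub(0x9d,0x4f) = 0x4e
[3] sub(0x9e,0x23) = 0x7b
[4] sub(0x81,0x7d) = 0x04
[5] tail/zero = 0x00
[6] tail/zero = 0x00
[7] tail/zero = 0x00

vd = [4294967092, 27, 78, 123, 4, 0, 0, 0]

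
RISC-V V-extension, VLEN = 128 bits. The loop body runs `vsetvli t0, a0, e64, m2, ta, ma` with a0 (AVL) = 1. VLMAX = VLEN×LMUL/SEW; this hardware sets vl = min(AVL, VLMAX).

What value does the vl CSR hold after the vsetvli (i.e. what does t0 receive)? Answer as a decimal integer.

vl = 1

VLMAX = VLEN×LMUL/SEW = 128×2/64 = 4
vl ← min(1, 4) = 1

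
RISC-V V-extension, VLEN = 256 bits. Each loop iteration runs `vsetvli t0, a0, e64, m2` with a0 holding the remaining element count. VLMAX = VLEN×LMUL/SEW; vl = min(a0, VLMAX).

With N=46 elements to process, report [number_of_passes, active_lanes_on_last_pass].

VLMAX = VLEN×LMUL/SEW = 256×2/64 = 8
N=46: ⌈46/8⌉ = 6 iters; last vl = 46 − 5×8 = 6

[iterations, last_vl] = [6, 6]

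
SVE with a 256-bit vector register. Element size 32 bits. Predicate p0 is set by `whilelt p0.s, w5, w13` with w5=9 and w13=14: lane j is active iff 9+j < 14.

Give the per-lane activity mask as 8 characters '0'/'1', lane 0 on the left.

predicate = 11111000

lane count: 256 div 32 = 8
p0[j] = (9+j < 14); true for j=0..4 → 5 lanes set
bits (lane 0 leftmost): 11111000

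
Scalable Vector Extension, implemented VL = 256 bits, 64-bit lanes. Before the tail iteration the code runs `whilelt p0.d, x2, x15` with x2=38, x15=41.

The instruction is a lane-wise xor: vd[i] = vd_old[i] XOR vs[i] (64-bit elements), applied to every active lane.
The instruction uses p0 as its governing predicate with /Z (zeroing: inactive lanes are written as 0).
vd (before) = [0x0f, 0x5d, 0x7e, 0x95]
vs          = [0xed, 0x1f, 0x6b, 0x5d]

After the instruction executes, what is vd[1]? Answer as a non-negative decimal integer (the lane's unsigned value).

register lanes = 256/64 = 4
active while 38+j < 41, i.e. j ∈ [0,3) capped at 4 ⇒ 3
lane  0: xor(0x0f,0xed) ⇒ 0xe2
lane  1: xor(0x5d,0x1f) ⇒ 0x42
lane  2: xor(0x7e,0x6b) ⇒ 0x15
lane  3: tail/zero ⇒ 0x00

vd[1] = 66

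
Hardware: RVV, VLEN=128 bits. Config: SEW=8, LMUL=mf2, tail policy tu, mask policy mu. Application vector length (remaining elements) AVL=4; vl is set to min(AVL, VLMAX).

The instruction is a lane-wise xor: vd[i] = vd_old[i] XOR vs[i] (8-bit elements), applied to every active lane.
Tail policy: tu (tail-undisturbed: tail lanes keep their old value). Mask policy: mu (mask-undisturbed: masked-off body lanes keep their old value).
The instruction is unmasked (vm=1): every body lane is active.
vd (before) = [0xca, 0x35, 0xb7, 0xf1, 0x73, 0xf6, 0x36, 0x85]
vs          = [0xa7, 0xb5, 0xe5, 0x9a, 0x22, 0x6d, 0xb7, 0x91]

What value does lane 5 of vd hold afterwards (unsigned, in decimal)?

lanes per group: 128·1/2/8 = 8
AVL=4 ≤ VLMAX=8, so vl = 4
lane  0: xor(0xca,0xa7) ⇒ 0x6d
lane  1: xor(0x35,0xb5) ⇒ 0x80
lane  2: xor(0xb7,0xe5) ⇒ 0x52
lane  3: xor(0xf1,0x9a) ⇒ 0x6b
lane  4: tail/keep ⇒ 0x73
lane  5: tail/keep ⇒ 0xf6
lane  6: tail/keep ⇒ 0x36
lane  7: tail/keep ⇒ 0x85

vd[5] = 246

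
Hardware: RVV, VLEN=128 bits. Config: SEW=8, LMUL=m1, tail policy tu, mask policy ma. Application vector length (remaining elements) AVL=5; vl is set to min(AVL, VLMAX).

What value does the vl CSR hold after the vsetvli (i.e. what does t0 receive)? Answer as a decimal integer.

VLMAX = VLEN×LMUL/SEW = 128×1/8 = 16
vl = min(AVL, VLMAX) = min(5, 16) = 5

vl = 5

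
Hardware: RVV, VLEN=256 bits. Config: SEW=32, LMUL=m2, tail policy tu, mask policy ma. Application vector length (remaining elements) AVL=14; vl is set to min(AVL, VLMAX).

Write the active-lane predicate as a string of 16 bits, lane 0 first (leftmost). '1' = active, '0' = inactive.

predicate = 1111111111111100

VLMAX = VLEN×LMUL/SEW = 256×2/32 = 16
AVL=14 ≤ VLMAX=16, so vl = 14
bits (lane 0 leftmost): 1111111111111100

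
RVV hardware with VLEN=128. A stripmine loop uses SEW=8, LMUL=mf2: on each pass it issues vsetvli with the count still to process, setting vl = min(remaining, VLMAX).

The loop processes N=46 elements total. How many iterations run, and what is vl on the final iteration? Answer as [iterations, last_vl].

lanes per group: 128·1/2/8 = 8
N=46: ⌈46/8⌉ = 6 iters; last vl = 46 − 5×8 = 6

[iterations, last_vl] = [6, 6]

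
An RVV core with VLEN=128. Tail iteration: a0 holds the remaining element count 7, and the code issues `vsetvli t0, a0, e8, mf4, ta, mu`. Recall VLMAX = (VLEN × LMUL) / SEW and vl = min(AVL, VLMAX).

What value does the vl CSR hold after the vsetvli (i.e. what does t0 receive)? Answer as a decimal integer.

vl = 4

VLMAX = (128 × 1/4) / 8 = 4 lanes
vl = min(AVL, VLMAX) = min(7, 4) = 4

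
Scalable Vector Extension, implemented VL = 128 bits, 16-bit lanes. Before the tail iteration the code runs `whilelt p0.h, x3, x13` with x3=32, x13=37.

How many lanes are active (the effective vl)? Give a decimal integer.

register lanes = 128/16 = 8
whilelt: lane j active iff 32+j < 37 → j < 5 → 5 active

vl = 5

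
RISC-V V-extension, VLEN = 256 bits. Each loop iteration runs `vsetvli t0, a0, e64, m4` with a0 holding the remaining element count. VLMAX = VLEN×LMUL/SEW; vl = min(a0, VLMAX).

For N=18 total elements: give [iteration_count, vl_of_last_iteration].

[iterations, last_vl] = [2, 2]

VLMAX = (256 × 4) / 64 = 16 lanes
iterations = ceil(18/16) = 2; final-pass vl = 2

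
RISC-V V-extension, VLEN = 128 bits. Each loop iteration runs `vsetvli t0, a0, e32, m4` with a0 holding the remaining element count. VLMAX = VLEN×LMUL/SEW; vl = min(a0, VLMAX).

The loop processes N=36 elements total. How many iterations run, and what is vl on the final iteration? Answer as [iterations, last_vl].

VLMAX = (128 × 4) / 32 = 16 lanes
N=36: ⌈36/16⌉ = 3 iters; last vl = 36 − 2×16 = 4

[iterations, last_vl] = [3, 4]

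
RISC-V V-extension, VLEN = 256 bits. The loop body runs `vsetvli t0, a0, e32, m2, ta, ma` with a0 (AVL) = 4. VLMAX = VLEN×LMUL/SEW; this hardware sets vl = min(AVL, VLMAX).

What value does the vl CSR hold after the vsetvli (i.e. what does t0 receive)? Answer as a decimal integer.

vl = 4

lanes per group: 256·2/32 = 16
vl = min(AVL, VLMAX) = min(4, 16) = 4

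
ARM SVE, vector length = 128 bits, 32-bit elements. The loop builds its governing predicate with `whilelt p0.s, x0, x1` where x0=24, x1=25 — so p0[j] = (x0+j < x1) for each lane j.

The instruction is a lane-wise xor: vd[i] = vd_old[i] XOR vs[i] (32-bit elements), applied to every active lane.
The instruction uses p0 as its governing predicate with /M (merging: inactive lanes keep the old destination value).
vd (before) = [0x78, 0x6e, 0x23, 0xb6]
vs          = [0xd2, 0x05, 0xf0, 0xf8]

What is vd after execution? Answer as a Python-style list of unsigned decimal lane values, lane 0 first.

vd = [170, 110, 35, 182]

lane count: 128 div 32 = 4
active while 24+j < 25, i.e. j ∈ [0,1) capped at 4 ⇒ 1
lane  0: xor(0x78,0xd2) ⇒ 0xaa
lane  1: tail/keep ⇒ 0x6e
lane  2: tail/keep ⇒ 0x23
lane  3: tail/keep ⇒ 0xb6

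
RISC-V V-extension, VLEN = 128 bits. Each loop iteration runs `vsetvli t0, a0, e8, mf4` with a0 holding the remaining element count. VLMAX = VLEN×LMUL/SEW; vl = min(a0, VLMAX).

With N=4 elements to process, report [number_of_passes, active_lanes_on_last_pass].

VLMAX = VLEN×LMUL/SEW = 128×1/4/8 = 4
4 elements at 4/iter → 1 passes, remainder 4 on the last

[iterations, last_vl] = [1, 4]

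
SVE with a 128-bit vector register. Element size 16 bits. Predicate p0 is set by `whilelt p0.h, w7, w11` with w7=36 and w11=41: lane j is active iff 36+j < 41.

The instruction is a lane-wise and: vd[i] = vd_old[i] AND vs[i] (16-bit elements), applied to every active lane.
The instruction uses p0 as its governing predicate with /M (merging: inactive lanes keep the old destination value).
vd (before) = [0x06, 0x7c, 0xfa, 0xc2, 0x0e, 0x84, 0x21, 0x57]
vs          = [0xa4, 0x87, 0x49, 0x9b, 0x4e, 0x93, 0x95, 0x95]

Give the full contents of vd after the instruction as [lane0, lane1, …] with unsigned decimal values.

128-bit reg / 16-bit elem → 8 lanes
whilelt: lane j active iff 36+j < 41 → j < 5 → 5 active
lane  0: and(0x06,0xa4) ⇒ 0x04
lane  1: and(0x7c,0x87) ⇒ 0x04
lane  2: and(0xfa,0x49) ⇒ 0x48
lane  3: and(0xc2,0x9b) ⇒ 0x82
lane  4: and(0x0e,0x4e) ⇒ 0x0e
lane  5: tail/keep ⇒ 0x84
lane  6: tail/keep ⇒ 0x21
lane  7: tail/keep ⇒ 0x57

vd = [4, 4, 72, 130, 14, 132, 33, 87]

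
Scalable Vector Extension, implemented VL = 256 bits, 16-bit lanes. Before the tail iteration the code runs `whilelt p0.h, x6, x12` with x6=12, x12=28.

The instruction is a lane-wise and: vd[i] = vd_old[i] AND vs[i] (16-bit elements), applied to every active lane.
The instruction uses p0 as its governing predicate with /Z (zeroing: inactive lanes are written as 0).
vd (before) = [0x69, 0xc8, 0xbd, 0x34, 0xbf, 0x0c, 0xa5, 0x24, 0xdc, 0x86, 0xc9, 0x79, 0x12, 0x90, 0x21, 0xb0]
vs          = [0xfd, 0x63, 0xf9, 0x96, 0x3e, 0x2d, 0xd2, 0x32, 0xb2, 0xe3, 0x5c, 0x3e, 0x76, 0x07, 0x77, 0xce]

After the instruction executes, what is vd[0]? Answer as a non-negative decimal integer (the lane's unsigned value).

vd[0] = 105

register lanes = 256/16 = 16
p0[j] = (12+j < 28); true for j=0..15 → 16 lanes set
  i=0: and(0x69,0xfd) → 105
  i=1: and(0xc8,0x63) → 64
  i=2: and(0xbd,0xf9) → 185
  i=3: and(0x34,0x96) → 20
  i=4: and(0xbf,0x3e) → 62
  i=5: and(0x0c,0x2d) → 12
  i=6: and(0xa5,0xd2) → 128
  i=7: and(0x24,0x32) → 32
  i=8: and(0xdc,0xb2) → 144
  i=9: and(0x86,0xe3) → 130
  i=10: and(0xc9,0x5c) → 72
  i=11: and(0x79,0x3e) → 56
  i=12: and(0x12,0x76) → 18
  i=13: and(0x90,0x07) → 0
  i=14: and(0x21,0x77) → 33
  i=15: and(0xb0,0xce) → 128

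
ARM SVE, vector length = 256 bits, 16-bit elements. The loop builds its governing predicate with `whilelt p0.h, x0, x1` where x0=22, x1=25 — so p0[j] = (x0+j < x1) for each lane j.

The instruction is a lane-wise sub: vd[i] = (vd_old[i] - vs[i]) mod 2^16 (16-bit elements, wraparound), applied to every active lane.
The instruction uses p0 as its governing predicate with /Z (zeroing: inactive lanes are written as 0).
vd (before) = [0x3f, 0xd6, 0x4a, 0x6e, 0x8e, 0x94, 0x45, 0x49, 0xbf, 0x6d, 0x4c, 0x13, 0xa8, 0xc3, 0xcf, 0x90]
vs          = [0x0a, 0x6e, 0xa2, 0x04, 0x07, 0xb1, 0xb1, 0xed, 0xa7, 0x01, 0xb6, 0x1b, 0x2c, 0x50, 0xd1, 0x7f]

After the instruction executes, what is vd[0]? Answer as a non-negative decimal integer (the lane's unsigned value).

lane count: 256 div 16 = 16
active while 22+j < 25, i.e. j ∈ [0,3) capped at 16 ⇒ 3
[0] sub(0x3f,0x0a) = 0x35
[1] sub(0xd6,0x6e) = 0x68
[2] sub(0x4a,0xa2) = 0xffa8
[3] tail/zero = 0x00
[4] tail/zero = 0x00
[5] tail/zero = 0x00
[6] tail/zero = 0x00
[7] tail/zero = 0x00
[8] tail/zero = 0x00
[9] tail/zero = 0x00
[10] tail/zero = 0x00
[11] tail/zero = 0x00
[12] tail/zero = 0x00
[13] tail/zero = 0x00
[14] tail/zero = 0x00
[15] tail/zero = 0x00

vd[0] = 53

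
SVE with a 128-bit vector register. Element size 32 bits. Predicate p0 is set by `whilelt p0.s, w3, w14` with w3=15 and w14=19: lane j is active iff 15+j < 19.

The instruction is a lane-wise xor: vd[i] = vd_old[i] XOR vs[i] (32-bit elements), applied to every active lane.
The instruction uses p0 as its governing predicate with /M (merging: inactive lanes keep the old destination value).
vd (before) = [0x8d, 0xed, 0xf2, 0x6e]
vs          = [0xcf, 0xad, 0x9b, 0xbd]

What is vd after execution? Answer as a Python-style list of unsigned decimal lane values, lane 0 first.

register lanes = 128/32 = 4
whilelt: lane j active iff 15+j < 19 → j < 4 → 4 active
  i=0: xor(0x8d,0xcf) → 66
  i=1: xor(0xed,0xad) → 64
  i=2: xor(0xf2,0x9b) → 105
  i=3: xor(0x6e,0xbd) → 211

vd = [66, 64, 105, 211]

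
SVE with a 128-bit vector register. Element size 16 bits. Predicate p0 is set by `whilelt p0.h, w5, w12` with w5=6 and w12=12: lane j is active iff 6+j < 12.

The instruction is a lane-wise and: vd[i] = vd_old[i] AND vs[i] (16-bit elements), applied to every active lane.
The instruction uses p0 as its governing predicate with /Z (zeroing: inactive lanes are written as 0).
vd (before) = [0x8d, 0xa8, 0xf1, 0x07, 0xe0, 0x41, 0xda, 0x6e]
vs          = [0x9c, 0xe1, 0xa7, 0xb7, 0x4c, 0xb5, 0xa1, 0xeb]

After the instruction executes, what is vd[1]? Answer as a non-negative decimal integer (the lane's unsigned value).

vd[1] = 160

128-bit reg / 16-bit elem → 8 lanes
whilelt: lane j active iff 6+j < 12 → j < 6 → 6 active
[0] and(0x8d,0x9c) = 0x8c
[1] and(0xa8,0xe1) = 0xa0
[2] and(0xf1,0xa7) = 0xa1
[3] and(0x07,0xb7) = 0x07
[4] and(0xe0,0x4c) = 0x40
[5] and(0x41,0xb5) = 0x01
[6] tail/zero = 0x00
[7] tail/zero = 0x00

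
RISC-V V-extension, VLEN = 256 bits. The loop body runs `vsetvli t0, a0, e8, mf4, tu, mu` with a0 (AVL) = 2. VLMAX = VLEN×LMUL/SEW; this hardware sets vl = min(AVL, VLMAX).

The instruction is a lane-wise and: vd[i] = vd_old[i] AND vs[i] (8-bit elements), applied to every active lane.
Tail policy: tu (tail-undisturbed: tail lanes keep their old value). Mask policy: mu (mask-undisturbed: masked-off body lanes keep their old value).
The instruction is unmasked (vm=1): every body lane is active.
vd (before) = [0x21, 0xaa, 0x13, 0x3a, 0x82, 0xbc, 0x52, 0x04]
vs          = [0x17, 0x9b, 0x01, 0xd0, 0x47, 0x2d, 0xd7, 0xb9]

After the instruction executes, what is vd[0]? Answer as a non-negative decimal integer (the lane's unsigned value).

vd[0] = 1

lanes per group: 256·1/4/8 = 8
vl = min(AVL, VLMAX) = min(2, 8) = 2
[0] and(0x21,0x17) = 0x01
[1] and(0xaa,0x9b) = 0x8a
[2] tail/keep = 0x13
[3] tail/keep = 0x3a
[4] tail/keep = 0x82
[5] tail/keep = 0xbc
[6] tail/keep = 0x52
[7] tail/keep = 0x04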